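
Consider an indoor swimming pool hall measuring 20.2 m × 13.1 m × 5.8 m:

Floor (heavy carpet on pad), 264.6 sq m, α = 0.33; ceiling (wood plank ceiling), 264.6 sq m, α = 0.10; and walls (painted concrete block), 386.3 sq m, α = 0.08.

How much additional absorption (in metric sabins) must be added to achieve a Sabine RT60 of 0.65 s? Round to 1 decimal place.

A₁ = Σ Sᵢαᵢ = 264.6×0.33 + 264.6×0.10 + 386.3×0.08 = 144.682 sabins.
For T = 0.65 s, need A₂ = 0.161·V/T = 0.161·1534.796/0.65 = 380.157 sabins.
Additional absorption ΔA = 380.157 − 144.682 = 235.5 sabins.

235.5 sabins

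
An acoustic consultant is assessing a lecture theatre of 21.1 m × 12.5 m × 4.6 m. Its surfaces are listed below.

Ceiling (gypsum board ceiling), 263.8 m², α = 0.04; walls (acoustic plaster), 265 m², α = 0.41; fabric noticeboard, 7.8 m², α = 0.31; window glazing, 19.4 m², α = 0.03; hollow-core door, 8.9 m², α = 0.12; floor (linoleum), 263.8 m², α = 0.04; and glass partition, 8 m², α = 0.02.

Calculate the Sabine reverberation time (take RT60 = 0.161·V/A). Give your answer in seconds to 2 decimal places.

Equivalent absorption area: A = 263.8*0.04 + 265*0.41 + 7.8*0.31 + 19.4*0.03 + 8.9*0.12 + 263.8*0.04 + 8*0.02 = 133.982 m².
V = 21.1·12.5·4.6 = 1213.25 m³.
RT60 = 0.161 · V / A = 0.161 × 1213.25 / 133.982 = 1.46 s.

1.46 s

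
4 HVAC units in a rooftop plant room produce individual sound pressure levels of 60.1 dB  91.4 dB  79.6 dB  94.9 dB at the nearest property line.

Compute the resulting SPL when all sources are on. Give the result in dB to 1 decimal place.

Σ 10^(Lᵢ/10) = 4.563e+09.
L_total = 10·log₁₀(4.563e+09) = 96.6 dB.

96.6 dB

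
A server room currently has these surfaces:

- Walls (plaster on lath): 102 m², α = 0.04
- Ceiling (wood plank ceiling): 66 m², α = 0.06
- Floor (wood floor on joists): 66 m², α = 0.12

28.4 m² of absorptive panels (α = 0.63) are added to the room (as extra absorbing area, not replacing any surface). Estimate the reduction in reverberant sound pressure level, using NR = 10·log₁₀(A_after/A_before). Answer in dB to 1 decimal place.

3.3 dB

Equivalent absorption area: A_before = 102*0.04 + 66*0.06 + 66*0.12 = 15.960 m².
Treatment contributes 28.4·0.63 = 17.892 sabins.
New total A_after = 33.852 sabins.
Reduction = 10 log₁₀(A_after/A_before) = 10 log₁₀(2.1211) = 3.3 dB.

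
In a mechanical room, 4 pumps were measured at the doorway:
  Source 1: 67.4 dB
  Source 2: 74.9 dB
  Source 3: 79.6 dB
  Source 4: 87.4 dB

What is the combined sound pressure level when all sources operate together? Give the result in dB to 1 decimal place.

Σ 10^(Lᵢ/10) = 6.771e+08.
Back to dB: 10·log₁₀ Σ = 88.3 dB.

88.3 dB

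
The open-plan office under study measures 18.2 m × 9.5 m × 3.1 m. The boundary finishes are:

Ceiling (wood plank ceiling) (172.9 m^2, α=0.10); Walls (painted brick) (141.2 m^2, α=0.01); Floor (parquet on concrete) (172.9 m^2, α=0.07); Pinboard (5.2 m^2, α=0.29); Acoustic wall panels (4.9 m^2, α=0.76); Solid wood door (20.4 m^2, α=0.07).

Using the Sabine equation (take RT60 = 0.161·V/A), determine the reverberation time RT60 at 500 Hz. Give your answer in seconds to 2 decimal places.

A = Σ Sᵢαᵢ = 172.9·0.10 + 141.2·0.01 + 172.9·0.07 + 5.2·0.29 + 4.9·0.76 + 20.4·0.07 = 37.465 sabins.
V = 18.2·9.5·3.1 = 535.99 m³.
T = 0.161 V/A = 0.161·535.99/37.465 = 2.30 s.

2.30 seconds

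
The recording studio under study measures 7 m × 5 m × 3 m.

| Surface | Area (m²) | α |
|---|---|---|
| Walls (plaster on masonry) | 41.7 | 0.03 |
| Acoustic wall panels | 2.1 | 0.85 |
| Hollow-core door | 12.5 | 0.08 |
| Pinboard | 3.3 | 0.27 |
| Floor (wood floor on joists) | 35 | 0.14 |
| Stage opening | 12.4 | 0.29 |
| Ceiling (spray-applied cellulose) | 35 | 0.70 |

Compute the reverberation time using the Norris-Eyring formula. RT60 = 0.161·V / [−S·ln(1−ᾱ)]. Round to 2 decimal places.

S = Σ Sᵢ = 142.0 m².
Σ(Sᵢαᵢ) = 41.7·0.03 + 2.1·0.85 + 12.5·0.08 + 3.3·0.27 + 35·0.14 + 12.4·0.29 + 35·0.70 = 37.923.
Mean coefficient ᾱ = A/S = 0.2671.
Eyring denominator: −S ln(1−ᾱ) = 44.126.
V = 7 × 5 × 3 = 105 m³.
T = 0.161·V/[−S·ln(1−ᾱ)] = 0.161·105/44.126 = 0.38 s.

0.38 sec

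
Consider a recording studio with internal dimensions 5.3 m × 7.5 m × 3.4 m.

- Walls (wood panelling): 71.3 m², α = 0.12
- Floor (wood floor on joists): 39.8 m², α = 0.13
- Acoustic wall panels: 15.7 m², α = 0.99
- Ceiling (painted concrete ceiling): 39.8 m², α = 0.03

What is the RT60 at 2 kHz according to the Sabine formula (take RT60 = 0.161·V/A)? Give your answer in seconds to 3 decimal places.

0.714 seconds

A = Σ Sᵢαᵢ = 71.3*0.12 + 39.8*0.13 + 15.7*0.99 + 39.8*0.03 = 30.467 sabins.
Volume V = 5.3 × 7.5 × 3.4 = 135.15 m³.
T = 0.161 V/A = 0.161·135.15/30.467 = 0.714 s.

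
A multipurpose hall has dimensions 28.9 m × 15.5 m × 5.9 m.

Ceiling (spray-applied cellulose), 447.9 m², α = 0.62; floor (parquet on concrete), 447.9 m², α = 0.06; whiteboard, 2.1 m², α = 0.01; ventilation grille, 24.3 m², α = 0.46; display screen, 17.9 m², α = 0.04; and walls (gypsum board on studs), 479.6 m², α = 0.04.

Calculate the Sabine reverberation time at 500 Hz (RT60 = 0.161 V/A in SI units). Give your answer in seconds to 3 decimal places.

Summing Sᵢαᵢ: 277.698 + 26.874 + 0.021 + 11.178 + 0.716 + 19.184 → A = 335.671 sabins.
V = 28.9·15.5·5.9 = 2642.905 m³.
T = 0.161 V/A = 0.161·2642.905/335.671 = 1.268 s.

1.268 sec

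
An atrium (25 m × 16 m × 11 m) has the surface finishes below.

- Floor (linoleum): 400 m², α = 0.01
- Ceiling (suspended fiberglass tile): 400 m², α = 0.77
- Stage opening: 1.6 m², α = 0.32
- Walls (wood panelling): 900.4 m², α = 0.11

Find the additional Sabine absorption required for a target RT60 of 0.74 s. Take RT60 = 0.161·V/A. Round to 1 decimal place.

545.7 sabins

Equivalent absorption area: A₁ = 400*0.01 + 400*0.77 + 1.6*0.32 + 900.4*0.11 = 411.556 m².
V = 4400 m³. Required absorption A₂ = 0.161 × 4400 / 0.74 = 957.297 sabins.
Shortfall: 957.297 − 411.556 = 545.7 sabins.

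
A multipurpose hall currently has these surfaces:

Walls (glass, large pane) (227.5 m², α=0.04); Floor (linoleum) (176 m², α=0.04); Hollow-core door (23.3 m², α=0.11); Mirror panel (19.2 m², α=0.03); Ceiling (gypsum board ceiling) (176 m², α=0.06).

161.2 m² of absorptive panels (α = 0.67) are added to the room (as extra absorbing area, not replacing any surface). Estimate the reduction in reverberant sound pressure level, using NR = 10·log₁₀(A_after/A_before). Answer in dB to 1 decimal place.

Summing Sᵢαᵢ: 9.100 + 7.040 + 2.563 + 0.576 + 10.560 → A_before = 29.839 sabins.
Treatment contributes 161.2·0.67 = 108.004 sabins.
New total A_after = 137.843 sabins.
Reduction = 10 log₁₀(A_after/A_before) = 10 log₁₀(4.6196) = 6.6 dB.

6.6 dB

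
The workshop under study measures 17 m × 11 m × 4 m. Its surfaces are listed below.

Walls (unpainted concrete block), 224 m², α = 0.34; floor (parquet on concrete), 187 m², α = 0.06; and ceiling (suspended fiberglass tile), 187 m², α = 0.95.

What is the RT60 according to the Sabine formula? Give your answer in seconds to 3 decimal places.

Total absorption A = 224*0.34 + 187*0.06 + 187*0.95
  = 76.160 + 11.220 + 177.650 = 265.030 m² sabins.
V = 17·11·4 = 748 m³.
RT60 = 0.161 · V / A = 0.161 × 748 / 265.030 = 0.454 s.

0.454 s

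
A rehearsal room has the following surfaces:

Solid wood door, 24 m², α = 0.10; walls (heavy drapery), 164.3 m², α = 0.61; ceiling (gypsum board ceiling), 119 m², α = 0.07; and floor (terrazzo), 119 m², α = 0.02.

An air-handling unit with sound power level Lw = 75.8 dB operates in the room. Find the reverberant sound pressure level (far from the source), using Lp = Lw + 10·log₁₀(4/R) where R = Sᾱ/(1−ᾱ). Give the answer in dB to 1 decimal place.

59.9 dB

A = 113.333 sabins; S = 426.3 m².
ᾱ = 113.333/426.3 = 0.2659; R = Sᾱ/(1−ᾱ) = 113.333/(1−0.2659) = 154.384 m².
Lp = 75.8 + 10·log₁₀(4/154.384) = 75.8 + (-15.87) = 59.9 dB.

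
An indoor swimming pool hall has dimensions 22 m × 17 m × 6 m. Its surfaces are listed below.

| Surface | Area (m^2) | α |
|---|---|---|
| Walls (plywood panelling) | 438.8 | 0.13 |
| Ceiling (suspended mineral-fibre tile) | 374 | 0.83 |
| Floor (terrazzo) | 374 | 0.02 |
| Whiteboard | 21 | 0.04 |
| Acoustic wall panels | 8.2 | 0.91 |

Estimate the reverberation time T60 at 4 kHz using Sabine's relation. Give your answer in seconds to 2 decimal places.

Equivalent absorption area: A = 438.8×0.13 + 374×0.83 + 374×0.02 + 21×0.04 + 8.2×0.91 = 383.246 m^2.
V = 22·17·6 = 2244 m³.
Sabine: RT60 = 0.161 × 2244 / 383.246 = 0.94 s.

0.94 sec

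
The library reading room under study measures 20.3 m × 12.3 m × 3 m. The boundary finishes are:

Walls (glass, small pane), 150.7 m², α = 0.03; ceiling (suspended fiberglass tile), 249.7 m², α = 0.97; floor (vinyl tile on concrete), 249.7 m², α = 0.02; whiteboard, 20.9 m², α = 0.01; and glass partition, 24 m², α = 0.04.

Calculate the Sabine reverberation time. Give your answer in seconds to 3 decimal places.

Total absorption A = 150.7*0.03 + 249.7*0.97 + 249.7*0.02 + 20.9*0.01 + 24*0.04
  = 4.521 + 242.209 + 4.994 + 0.209 + 0.960 = 252.893 m² sabins.
Volume V = 20.3 × 12.3 × 3 = 749.07 m³.
T = 0.161 V/A = 0.161·749.07/252.893 = 0.477 s.

0.477 seconds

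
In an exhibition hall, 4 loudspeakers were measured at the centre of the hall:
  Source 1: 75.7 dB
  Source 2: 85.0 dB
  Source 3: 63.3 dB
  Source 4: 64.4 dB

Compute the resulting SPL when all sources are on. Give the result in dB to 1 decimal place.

Sum in the linear (power) domain: Σ 10^(Lᵢ/10) = 10^(75.7/10) + 10^(85.0/10) + 10^(63.3/10) + 10^(64.4/10) = 3.583e+08.
Combined level = 10 log₁₀(3.583e+08) = 85.5 dB.

85.5 dB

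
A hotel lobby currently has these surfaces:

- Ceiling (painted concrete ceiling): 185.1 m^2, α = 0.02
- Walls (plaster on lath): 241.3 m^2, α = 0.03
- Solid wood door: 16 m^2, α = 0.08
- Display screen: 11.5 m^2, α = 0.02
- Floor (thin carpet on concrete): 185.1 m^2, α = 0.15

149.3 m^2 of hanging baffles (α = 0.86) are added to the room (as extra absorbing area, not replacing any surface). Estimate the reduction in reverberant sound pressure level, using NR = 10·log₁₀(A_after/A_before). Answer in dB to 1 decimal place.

Equivalent absorption area: A_before = 185.1×0.02 + 241.3×0.03 + 16×0.08 + 11.5×0.02 + 185.1×0.15 = 40.216 m^2.
Added absorption = 149.3 × 0.86 = 128.398 sabins.
New total A_after = 168.614 sabins.
Reduction = 10 log₁₀(A_after/A_before) = 10 log₁₀(4.1927) = 6.2 dB.

6.2 dB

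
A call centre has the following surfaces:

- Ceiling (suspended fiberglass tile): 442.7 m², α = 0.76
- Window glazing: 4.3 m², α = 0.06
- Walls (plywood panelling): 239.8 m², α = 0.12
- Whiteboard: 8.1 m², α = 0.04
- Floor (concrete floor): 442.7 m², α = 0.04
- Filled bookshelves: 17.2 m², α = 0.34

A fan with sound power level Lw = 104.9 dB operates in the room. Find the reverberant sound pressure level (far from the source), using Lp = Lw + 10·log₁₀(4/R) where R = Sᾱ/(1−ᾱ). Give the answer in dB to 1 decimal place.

83.2 dB

A = 389.366 sabins; S = 1154.8 m².
ᾱ = 389.366/1154.8 = 0.3372; R = Sᾱ/(1−ᾱ) = 389.366/(1−0.3372) = 587.456 m².
Lp = 104.9 + 10·log₁₀(4/587.456) = 104.9 + (-21.67) = 83.2 dB.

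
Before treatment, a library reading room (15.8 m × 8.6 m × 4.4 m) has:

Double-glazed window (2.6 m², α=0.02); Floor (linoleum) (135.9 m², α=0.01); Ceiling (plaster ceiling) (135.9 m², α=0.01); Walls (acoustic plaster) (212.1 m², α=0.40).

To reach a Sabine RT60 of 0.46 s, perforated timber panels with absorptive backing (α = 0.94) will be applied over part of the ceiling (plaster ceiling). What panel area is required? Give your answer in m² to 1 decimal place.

130.8

Summing Sᵢαᵢ: 0.052 + 1.359 + 1.359 + 84.840 → A₁ = 87.610 sabins.
Required A₂ = 0.161·597.872/0.46 = 209.255 sabins.
Absorption to add: 209.255 − 87.610 = 121.645 sabins.
Each m² of panel replacing the ceiling (plaster ceiling) adds (0.94 − 0.01) = 0.93 sabins.
Area = ΔA/Δα = 121.645/0.93 = 130.8 m².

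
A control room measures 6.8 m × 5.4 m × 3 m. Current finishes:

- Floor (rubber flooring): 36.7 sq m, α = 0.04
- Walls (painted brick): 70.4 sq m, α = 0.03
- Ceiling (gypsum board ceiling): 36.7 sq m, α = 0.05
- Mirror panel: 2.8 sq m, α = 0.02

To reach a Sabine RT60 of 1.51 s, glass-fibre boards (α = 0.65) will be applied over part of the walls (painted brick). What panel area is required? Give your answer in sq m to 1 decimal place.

10.1

Equivalent absorption area: A₁ = 36.7×0.04 + 70.4×0.03 + 36.7×0.05 + 2.8×0.02 = 5.471 sq m.
V = 110.16 m³. Target absorption A₂ = 0.161 × 110.16 / 1.51 = 11.746 sabins.
Absorption to add: 11.746 − 5.471 = 6.275 sabins.
Each sq m of panel replacing the walls (painted brick) adds (0.65 − 0.03) = 0.62 sabins.
Panel area = 6.275 / 0.62 = 10.1 sq m.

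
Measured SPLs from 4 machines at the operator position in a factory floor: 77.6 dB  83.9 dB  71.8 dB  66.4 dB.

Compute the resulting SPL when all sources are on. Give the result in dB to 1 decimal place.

Converting to relative power and adding: 10^(77.6/10) + 10^(83.9/10) + 10^(71.8/10) + 10^(66.4/10) = 3.225e+08.
L_total = 10·log₁₀(3.225e+08) = 85.1 dB.

85.1 dB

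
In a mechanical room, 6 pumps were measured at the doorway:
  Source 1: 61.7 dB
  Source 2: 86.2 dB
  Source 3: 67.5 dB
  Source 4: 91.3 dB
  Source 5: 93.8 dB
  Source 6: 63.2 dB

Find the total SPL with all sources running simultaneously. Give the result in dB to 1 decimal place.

Sum in the linear (power) domain: Σ 10^(Lᵢ/10) = 10^(61.7/10) + 10^(86.2/10) + 10^(67.5/10) + 10^(91.3/10) + 10^(93.8/10) + 10^(63.2/10) = 4.174e+09.
Back to dB: 10·log₁₀ Σ = 96.2 dB.

96.2 dB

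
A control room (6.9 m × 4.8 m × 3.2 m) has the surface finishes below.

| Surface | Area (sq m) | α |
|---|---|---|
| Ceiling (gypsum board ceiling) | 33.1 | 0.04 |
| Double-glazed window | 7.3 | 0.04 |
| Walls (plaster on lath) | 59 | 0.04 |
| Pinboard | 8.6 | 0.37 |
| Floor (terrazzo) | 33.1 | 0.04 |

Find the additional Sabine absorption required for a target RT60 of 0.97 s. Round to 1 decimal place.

9.1 sabins

Summing Sᵢαᵢ: 1.324 + 0.292 + 2.360 + 3.182 + 1.324 → A₁ = 8.482 sabins.
For T = 0.97 s, need A₂ = 0.161·V/T = 0.161·105.984/0.97 = 17.591 sabins.
Shortfall: 17.591 − 8.482 = 9.1 sabins.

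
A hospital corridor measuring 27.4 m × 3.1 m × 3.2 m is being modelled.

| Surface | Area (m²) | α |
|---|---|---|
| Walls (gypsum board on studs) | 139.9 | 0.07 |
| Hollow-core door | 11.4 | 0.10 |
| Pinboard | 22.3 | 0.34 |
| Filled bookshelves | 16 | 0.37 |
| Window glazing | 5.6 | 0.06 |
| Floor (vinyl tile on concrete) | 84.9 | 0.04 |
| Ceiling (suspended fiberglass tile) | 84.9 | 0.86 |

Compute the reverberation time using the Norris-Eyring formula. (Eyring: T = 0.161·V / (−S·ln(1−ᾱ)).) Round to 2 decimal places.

S = Σ Sᵢ = 365.0 m².
Σ(Sᵢαᵢ) = 139.9·0.07 + 11.4·0.10 + 22.3·0.34 + 16·0.37 + 5.6·0.06 + 84.9·0.04 + 84.9·0.86 = 101.181.
ᾱ = 101.181 / 365.0 = 0.2772.
−S·ln(1−ᾱ) = −365.0 × ln(1 − 0.2772) = 118.487.
V = 27.4 × 3.1 × 3.2 = 271.808 m³.
RT60 = 0.161 × 271.808 / 118.487 = 0.37 s.

0.37 seconds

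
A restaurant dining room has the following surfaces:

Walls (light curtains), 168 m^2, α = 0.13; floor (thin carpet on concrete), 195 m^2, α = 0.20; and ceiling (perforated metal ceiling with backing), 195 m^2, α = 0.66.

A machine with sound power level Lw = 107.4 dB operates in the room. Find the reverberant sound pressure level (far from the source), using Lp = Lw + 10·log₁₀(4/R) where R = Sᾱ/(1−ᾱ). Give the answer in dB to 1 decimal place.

88.8 dB

Σ(Sᵢαᵢ) = 168·0.13 + 195·0.20 + 195·0.66 = 189.540; total area S = 558.0 m^2.
ᾱ = 0.3397, so room constant R = A/(1−ᾱ) = 287.051 m^2.
Lp = 107.4 + 10·log₁₀(4/287.051) = 107.4 + (-18.56) = 88.8 dB.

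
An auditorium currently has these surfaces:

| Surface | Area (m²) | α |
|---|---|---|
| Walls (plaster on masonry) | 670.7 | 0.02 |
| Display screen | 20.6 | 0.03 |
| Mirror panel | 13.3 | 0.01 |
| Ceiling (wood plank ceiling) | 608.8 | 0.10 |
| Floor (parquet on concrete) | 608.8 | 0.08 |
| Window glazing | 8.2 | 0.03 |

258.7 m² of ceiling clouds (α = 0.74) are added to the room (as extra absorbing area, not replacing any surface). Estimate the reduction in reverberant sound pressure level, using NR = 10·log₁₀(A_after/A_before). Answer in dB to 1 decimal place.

Total absorption A_before = 670.7*0.02 + 20.6*0.03 + 13.3*0.01 + 608.8*0.10 + 608.8*0.08 + 8.2*0.03
  = 13.414 + 0.618 + 0.133 + 60.880 + 48.704 + 0.246 = 123.995 m² sabins.
Treatment contributes 258.7·0.74 = 191.438 sabins.
New total A_after = 315.433 sabins.
Reduction = 10 log₁₀(A_after/A_before) = 10 log₁₀(2.5439) = 4.1 dB.

4.1 dB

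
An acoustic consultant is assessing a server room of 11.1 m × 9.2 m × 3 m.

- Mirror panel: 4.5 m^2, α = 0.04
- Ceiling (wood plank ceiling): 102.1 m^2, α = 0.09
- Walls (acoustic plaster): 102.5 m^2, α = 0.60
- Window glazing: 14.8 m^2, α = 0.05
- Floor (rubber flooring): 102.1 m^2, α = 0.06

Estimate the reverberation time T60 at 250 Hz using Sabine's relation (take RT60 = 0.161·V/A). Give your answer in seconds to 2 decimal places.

0.63 sec

Total absorption A = 4.5×0.04 + 102.1×0.09 + 102.5×0.60 + 14.8×0.05 + 102.1×0.06
  = 0.180 + 9.189 + 61.500 + 0.740 + 6.126 = 77.735 m^2 sabins.
V = 11.1·9.2·3 = 306.36 m³.
T = 0.161 V/A = 0.161·306.36/77.735 = 0.63 s.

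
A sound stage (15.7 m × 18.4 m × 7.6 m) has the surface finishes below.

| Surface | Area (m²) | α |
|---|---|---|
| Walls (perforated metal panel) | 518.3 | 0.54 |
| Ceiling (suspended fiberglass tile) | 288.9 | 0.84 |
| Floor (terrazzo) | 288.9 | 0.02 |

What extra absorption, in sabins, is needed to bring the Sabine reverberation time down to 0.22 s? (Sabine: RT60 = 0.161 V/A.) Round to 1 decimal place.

Equivalent absorption area: A₁ = 518.3×0.54 + 288.9×0.84 + 288.9×0.02 = 528.336 m².
V = 2195.488 m³. Required absorption A₂ = 0.161 × 2195.488 / 0.22 = 1606.698 sabins.
ΔA = A₂ − A₁ = 1606.698 − 528.336 = 1078.4 sabins.

1078.4 sabins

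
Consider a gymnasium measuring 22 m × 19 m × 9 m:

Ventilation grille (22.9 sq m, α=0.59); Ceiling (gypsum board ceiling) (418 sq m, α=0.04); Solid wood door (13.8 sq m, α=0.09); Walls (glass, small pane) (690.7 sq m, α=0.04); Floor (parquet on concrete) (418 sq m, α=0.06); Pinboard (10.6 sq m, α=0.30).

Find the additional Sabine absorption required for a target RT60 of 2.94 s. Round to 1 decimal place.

A₁ = Σ Sᵢαᵢ = 22.9*0.59 + 418*0.04 + 13.8*0.09 + 690.7*0.04 + 418*0.06 + 10.6*0.30 = 87.361 sabins.
For T = 2.94 s, need A₂ = 0.161·V/T = 0.161·3762/2.94 = 206.014 sabins.
Shortfall: 206.014 − 87.361 = 118.7 sabins.

118.7 sabins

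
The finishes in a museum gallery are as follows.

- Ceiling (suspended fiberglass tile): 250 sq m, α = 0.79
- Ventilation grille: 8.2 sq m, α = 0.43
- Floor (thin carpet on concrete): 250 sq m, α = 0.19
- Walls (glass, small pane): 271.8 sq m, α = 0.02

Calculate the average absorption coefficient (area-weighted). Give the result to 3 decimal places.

0.326

Total surface area S = 780.0 sq m.
Σ(Sᵢαᵢ) = 250·0.79 + 8.2·0.43 + 250·0.19 + 271.8·0.02 = 253.962.
ᾱ = 253.962 / 780.0 = 0.326.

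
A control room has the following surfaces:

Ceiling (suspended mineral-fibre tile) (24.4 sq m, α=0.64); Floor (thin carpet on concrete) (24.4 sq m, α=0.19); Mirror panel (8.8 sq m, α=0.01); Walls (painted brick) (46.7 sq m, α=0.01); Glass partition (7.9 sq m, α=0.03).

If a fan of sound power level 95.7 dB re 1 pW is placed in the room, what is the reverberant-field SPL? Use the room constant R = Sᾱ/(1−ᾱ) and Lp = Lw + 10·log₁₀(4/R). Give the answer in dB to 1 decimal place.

A = 21.044 sabins; S = 112.2 sq m.
ᾱ = 21.044/112.2 = 0.1876; R = Sᾱ/(1−ᾱ) = 21.044/(1−0.1876) = 25.903 sq m.
Lp = 95.7 + 10·log₁₀(4/25.903) = 95.7 + (-8.11) = 87.6 dB.

87.6 dB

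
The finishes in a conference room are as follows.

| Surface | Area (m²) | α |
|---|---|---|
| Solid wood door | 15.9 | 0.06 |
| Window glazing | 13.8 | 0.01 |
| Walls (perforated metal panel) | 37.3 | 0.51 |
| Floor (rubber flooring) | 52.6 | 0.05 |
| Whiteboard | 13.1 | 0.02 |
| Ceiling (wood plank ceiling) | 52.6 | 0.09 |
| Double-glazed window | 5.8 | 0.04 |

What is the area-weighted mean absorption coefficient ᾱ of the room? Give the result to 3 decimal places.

Total surface area S = 191.1 m².
A = 15.9*0.06 + 13.8*0.01 + 37.3*0.51 + 52.6*0.05 + 13.1*0.02 + 52.6*0.09 + 5.8*0.04 = 27.973 sabins.
ᾱ = A/S = 0.146.

0.146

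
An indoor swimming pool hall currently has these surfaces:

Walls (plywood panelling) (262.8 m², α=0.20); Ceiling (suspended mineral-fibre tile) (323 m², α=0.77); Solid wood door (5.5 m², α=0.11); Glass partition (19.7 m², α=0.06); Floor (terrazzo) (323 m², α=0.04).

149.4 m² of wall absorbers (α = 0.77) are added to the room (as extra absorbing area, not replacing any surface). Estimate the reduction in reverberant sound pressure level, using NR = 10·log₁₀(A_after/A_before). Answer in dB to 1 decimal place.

1.3 dB

A_before = Σ Sᵢαᵢ = 262.8×0.20 + 323×0.77 + 5.5×0.11 + 19.7×0.06 + 323×0.04 = 315.977 sabins.
Added absorption = 149.4 × 0.77 = 115.038 sabins.
A_after = 315.977 + 115.038 = 431.015 sabins.
Reduction = 10 log₁₀(A_after/A_before) = 10 log₁₀(1.3641) = 1.3 dB.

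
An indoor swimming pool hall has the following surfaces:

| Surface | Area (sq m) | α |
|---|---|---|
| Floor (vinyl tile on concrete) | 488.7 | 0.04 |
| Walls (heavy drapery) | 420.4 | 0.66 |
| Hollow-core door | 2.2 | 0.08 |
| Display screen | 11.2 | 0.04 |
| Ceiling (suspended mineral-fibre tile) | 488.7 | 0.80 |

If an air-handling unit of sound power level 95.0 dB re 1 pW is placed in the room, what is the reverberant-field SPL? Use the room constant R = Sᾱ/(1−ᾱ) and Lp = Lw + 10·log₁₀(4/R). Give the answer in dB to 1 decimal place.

Σ(Sᵢαᵢ) = 488.7×0.04 + 420.4×0.66 + 2.2×0.08 + 11.2×0.04 + 488.7×0.80 = 688.596; total area S = 1411.2 sq m.
ᾱ = 688.596/1411.2 = 0.4880; R = Sᾱ/(1−ᾱ) = 688.596/(1−0.4880) = 1344.914 sq m.
Lp = Lw + 10 log₁₀(4/R) = 95.0 -25.27 = 69.7 dB.

69.7 dB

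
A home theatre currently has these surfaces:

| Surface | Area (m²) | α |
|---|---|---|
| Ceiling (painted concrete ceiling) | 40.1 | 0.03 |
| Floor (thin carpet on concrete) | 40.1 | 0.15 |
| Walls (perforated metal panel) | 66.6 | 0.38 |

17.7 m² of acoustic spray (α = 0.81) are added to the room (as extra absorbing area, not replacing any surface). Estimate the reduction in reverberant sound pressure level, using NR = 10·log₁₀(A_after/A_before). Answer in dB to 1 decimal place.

1.6 dB

Summing Sᵢαᵢ: 1.203 + 6.015 + 25.308 → A_before = 32.526 sabins.
Added absorption = 17.7 × 0.81 = 14.337 sabins.
New total A_after = 46.863 sabins.
Reduction = 10 log₁₀(A_after/A_before) = 10 log₁₀(1.4408) = 1.6 dB.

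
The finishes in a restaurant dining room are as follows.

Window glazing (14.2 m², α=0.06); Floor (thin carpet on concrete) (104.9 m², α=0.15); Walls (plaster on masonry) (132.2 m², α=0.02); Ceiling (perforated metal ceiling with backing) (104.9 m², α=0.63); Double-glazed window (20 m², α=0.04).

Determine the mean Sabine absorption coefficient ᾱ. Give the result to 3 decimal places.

Total surface area S = 376.2 m².
A = 14.2*0.06 + 104.9*0.15 + 132.2*0.02 + 104.9*0.63 + 20*0.04 = 86.118 sabins.
ᾱ = A/S = 0.229.

0.229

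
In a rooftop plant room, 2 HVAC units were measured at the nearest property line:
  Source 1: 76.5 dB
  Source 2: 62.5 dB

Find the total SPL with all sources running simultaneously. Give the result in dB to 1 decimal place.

76.7 dB

Sum in the linear (power) domain: Σ 10^(Lᵢ/10) = 10^(76.5/10) + 10^(62.5/10) = 4.645e+07.
Back to dB: 10·log₁₀ Σ = 76.7 dB.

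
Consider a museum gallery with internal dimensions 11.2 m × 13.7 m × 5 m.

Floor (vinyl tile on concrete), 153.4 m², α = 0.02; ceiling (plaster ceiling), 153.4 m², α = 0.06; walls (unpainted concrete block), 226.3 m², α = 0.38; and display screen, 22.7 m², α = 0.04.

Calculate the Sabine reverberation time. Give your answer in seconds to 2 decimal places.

Summing Sᵢαᵢ: 3.068 + 9.204 + 85.994 + 0.908 → A = 99.174 sabins.
Volume V = 11.2 × 13.7 × 5 = 767.2 m³.
T = 0.161 V/A = 0.161·767.2/99.174 = 1.25 s.

1.25 s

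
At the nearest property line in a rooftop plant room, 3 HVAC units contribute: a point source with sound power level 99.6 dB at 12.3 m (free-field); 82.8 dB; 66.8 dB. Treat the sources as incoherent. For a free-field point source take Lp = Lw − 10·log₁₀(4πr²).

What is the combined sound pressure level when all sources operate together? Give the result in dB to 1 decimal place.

Source at 12.3 m: Lp = 99.6 − 10·log₁₀(4π·12.3²) = 99.6 − 10·log₁₀(1901.166) = 66.8 dB.
Σ 10^(Lᵢ/10) = 2.001e+08.
L_total = 10·log₁₀(2.001e+08) = 83.0 dB.

83.0 dB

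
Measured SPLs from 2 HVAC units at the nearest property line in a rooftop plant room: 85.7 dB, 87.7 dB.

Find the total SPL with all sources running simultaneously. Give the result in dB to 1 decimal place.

Σ 10^(Lᵢ/10) = 9.604e+08.
Combined level = 10 log₁₀(9.604e+08) = 89.8 dB.

89.8 dB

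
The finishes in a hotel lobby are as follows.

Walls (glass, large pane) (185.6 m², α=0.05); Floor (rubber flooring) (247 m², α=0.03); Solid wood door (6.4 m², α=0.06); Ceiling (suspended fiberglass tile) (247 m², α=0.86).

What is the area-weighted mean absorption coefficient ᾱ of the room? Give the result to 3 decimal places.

S = Σ Sᵢ = 185.6 + 247 + 6.4 + 247 = 686.0 m².
Σ(Sᵢαᵢ) = 185.6*0.05 + 247*0.03 + 6.4*0.06 + 247*0.86 = 229.494.
ᾱ = A/S = 0.335.

0.335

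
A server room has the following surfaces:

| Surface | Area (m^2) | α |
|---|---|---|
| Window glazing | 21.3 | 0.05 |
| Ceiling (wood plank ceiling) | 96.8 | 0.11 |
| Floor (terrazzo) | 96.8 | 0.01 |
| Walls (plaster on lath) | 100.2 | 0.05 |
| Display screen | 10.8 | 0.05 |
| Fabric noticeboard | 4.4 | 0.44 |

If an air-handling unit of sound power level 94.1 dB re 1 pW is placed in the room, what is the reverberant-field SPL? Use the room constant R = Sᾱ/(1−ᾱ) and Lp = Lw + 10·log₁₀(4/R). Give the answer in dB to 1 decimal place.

86.8 dB

Σ(Sᵢαᵢ) = 21.3×0.05 + 96.8×0.11 + 96.8×0.01 + 100.2×0.05 + 10.8×0.05 + 4.4×0.44 = 20.167; total area S = 330.3 m^2.
ᾱ = 20.167/330.3 = 0.0611; R = Sᾱ/(1−ᾱ) = 20.167/(1−0.0611) = 21.479 m^2.
Lp = 94.1 + 10·log₁₀(4/21.479) = 94.1 + (-7.30) = 86.8 dB.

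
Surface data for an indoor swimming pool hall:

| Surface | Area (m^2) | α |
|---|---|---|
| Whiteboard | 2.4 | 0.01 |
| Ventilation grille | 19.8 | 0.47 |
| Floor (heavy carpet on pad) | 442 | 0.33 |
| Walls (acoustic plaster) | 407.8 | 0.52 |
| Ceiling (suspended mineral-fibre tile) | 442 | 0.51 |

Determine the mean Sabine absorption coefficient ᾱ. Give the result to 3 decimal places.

0.451

S = Σ Sᵢ = 2.4 + 19.8 + 442 + 407.8 + 442 = 1314.0 m^2.
Σ(Sᵢαᵢ) = 2.4·0.01 + 19.8·0.47 + 442·0.33 + 407.8·0.52 + 442·0.51 = 592.666.
ᾱ = A/S = 0.451.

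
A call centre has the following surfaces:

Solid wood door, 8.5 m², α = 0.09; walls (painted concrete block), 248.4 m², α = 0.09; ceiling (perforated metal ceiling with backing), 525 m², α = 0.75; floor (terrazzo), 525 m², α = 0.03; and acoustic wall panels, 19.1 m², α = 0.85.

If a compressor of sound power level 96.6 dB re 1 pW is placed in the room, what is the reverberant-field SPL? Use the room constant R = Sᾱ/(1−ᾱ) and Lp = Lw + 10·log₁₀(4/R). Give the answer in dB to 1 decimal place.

74.3 dB

Σ(Sᵢαᵢ) = 8.5×0.09 + 248.4×0.09 + 525×0.75 + 525×0.03 + 19.1×0.85 = 448.856; total area S = 1326.0 m².
ᾱ = 0.3385, so room constant R = A/(1−ᾱ) = 678.543 m².
Lp = Lw + 10 log₁₀(4/R) = 96.6 -22.30 = 74.3 dB.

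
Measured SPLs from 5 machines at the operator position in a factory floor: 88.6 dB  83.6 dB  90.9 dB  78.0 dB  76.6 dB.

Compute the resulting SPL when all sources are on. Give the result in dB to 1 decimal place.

93.6 dB

Converting to relative power and adding: 10^(88.6/10) + 10^(83.6/10) + 10^(90.9/10) + 10^(78.0/10) + 10^(76.6/10) = 2.293e+09.
Combined level = 10 log₁₀(2.293e+09) = 93.6 dB.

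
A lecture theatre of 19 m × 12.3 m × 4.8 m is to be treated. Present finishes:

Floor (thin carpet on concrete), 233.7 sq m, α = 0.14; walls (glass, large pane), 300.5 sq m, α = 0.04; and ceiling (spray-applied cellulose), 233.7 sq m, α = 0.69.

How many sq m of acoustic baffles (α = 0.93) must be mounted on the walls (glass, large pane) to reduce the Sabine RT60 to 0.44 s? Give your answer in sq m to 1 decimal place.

229.7

Summing Sᵢαᵢ: 32.718 + 12.020 + 161.253 → A₁ = 205.991 sabins.
Required A₂ = 0.161·1121.76/0.44 = 410.462 sabins.
ΔA needed = 410.462 − 205.991 = 204.471 sabins.
Each sq m of panel replacing the walls (glass, large pane) adds (0.93 − 0.04) = 0.89 sabins.
Panel area = 204.471 / 0.89 = 229.7 sq m.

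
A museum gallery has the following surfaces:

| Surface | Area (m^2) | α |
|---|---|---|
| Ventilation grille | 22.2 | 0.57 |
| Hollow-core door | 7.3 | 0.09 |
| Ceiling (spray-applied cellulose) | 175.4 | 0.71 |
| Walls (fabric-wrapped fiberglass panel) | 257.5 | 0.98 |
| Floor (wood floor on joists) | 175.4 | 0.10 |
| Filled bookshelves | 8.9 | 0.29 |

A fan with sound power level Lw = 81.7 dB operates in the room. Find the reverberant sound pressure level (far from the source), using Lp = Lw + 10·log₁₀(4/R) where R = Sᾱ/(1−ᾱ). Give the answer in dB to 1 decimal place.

Σ(Sᵢαᵢ) = 22.2·0.57 + 7.3·0.09 + 175.4·0.71 + 257.5·0.98 + 175.4·0.10 + 8.9·0.29 = 410.316; total area S = 646.7 m^2.
ᾱ = 0.6345, so room constant R = A/(1−ᾱ) = 1122.616 m^2.
Lp = 81.7 + 10·log₁₀(4/1122.616) = 81.7 + (-24.48) = 57.2 dB.

57.2 dB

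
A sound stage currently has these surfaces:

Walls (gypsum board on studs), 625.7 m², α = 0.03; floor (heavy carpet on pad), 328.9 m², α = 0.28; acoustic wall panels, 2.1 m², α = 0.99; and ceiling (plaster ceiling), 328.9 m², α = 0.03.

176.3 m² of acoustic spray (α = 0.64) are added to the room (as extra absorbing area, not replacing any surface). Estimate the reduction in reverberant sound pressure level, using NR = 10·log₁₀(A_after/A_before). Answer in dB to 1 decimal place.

2.8 dB

Equivalent absorption area: A_before = 625.7·0.03 + 328.9·0.28 + 2.1·0.99 + 328.9·0.03 = 122.809 m².
Treatment contributes 176.3·0.64 = 112.832 sabins.
A_after = 122.809 + 112.832 = 235.641 sabins.
Reduction = 10 log₁₀(A_after/A_before) = 10 log₁₀(1.9188) = 2.8 dB.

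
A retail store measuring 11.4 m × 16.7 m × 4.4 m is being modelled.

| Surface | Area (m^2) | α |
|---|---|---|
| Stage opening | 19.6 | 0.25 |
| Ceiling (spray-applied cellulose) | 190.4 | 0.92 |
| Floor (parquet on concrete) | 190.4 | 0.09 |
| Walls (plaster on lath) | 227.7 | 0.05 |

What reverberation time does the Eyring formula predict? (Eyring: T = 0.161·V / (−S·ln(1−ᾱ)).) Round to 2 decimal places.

S = Σ Sᵢ = 628.1 m^2.
Absorption A = 19.6·0.25 + 190.4·0.92 + 190.4·0.09 + 227.7·0.05 = 208.589 sabins.
Mean coefficient ᾱ = A/S = 0.3321.
−S·ln(1−ᾱ) = −628.1 × ln(1 − 0.3321) = 253.512.
V = 11.4 × 16.7 × 4.4 = 837.672 m³.
RT60 = 0.161 × 837.672 / 253.512 = 0.53 s.

0.53 sec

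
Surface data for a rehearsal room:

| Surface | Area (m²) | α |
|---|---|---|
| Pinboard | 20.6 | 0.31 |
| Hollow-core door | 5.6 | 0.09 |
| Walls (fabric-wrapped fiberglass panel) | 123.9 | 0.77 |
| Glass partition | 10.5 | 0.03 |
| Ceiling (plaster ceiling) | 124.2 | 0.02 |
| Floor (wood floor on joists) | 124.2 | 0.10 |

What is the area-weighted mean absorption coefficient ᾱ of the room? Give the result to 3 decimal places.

S = Σ Sᵢ = 20.6 + 5.6 + 123.9 + 10.5 + 124.2 + 124.2 = 409.0 m².
A = 20.6×0.31 + 5.6×0.09 + 123.9×0.77 + 10.5×0.03 + 124.2×0.02 + 124.2×0.10 = 117.512 sabins.
ᾱ = A/S = 0.287.

0.287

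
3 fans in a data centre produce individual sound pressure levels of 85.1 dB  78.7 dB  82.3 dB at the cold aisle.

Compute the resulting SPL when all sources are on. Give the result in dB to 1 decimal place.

Converting to relative power and adding: 10^(85.1/10) + 10^(78.7/10) + 10^(82.3/10) = 5.675e+08.
L_total = 10·log₁₀(5.675e+08) = 87.5 dB.

87.5 dB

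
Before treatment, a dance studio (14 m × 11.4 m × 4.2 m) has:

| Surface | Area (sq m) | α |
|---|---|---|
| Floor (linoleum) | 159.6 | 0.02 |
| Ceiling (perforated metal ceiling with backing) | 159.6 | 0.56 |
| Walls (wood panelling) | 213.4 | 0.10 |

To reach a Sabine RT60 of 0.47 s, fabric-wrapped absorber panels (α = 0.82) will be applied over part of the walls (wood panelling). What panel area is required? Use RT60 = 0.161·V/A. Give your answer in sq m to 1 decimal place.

Summing Sᵢαᵢ: 3.192 + 89.376 + 21.340 → A₁ = 113.908 sabins.
Required A₂ = 0.161·670.32/0.47 = 229.620 sabins.
ΔA needed = 229.620 − 113.908 = 115.712 sabins.
Net gain per sq m: Δα = 0.82 − 0.10 = 0.72.
Area = ΔA/Δα = 115.712/0.72 = 160.7 sq m.

160.7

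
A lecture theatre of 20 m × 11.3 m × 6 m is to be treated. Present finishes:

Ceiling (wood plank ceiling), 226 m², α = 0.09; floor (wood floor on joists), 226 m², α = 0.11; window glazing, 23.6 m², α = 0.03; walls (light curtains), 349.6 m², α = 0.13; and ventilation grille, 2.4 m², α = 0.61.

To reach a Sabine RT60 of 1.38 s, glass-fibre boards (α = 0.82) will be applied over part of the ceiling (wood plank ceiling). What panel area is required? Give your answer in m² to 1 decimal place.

89.6

A₁ = Σ Sᵢαᵢ = 226·0.09 + 226·0.11 + 23.6·0.03 + 349.6·0.13 + 2.4·0.61 = 92.820 sabins.
Required A₂ = 0.161·1356/1.38 = 158.200 sabins.
ΔA needed = 158.200 − 92.820 = 65.380 sabins.
Net gain per m²: Δα = 0.82 − 0.09 = 0.73.
Panel area = 65.380 / 0.73 = 89.6 m².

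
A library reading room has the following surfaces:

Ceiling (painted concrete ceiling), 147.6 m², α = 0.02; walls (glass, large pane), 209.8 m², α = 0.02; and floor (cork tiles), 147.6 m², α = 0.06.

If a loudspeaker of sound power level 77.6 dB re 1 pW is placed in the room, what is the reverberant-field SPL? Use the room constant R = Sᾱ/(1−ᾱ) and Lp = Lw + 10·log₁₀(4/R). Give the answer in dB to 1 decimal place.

Σ(Sᵢαᵢ) = 147.6·0.02 + 209.8·0.02 + 147.6·0.06 = 16.004; total area S = 505.0 m².
ᾱ = 0.0317, so room constant R = A/(1−ᾱ) = 16.528 m².
Lp = 77.6 + 10·log₁₀(4/16.528) = 77.6 + (-6.16) = 71.4 dB.

71.4 dB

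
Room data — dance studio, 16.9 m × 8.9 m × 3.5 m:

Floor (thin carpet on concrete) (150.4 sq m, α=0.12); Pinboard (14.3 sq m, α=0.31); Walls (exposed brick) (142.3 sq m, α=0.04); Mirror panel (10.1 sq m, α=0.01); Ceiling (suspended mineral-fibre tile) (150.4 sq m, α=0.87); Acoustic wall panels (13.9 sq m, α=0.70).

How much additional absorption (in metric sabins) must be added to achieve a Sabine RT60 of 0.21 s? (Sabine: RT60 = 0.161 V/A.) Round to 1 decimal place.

Total absorption A₁ = 150.4·0.12 + 14.3·0.31 + 142.3·0.04 + 10.1·0.01 + 150.4·0.87 + 13.9·0.70
  = 18.048 + 4.433 + 5.692 + 0.101 + 130.848 + 9.730 = 168.852 sq m sabins.
Target A₂ = 0.161·526.435/0.21 = 403.600 sabins (V = 526.435 m³).
Shortfall: 403.600 − 168.852 = 234.7 sabins.

234.7 sabins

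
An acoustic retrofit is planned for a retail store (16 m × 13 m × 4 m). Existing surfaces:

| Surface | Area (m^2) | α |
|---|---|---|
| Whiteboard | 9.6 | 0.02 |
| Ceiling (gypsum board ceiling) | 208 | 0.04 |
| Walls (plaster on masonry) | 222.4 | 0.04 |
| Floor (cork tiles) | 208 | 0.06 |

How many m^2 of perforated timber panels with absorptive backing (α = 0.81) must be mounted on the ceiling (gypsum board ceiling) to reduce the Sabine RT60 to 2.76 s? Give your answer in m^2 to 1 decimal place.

24.2

Equivalent absorption area: A₁ = 9.6·0.02 + 208·0.04 + 222.4·0.04 + 208·0.06 = 29.888 m^2.
Required A₂ = 0.161·832/2.76 = 48.533 sabins.
ΔA needed = 48.533 − 29.888 = 18.645 sabins.
Each m^2 of panel replacing the ceiling (gypsum board ceiling) adds (0.81 − 0.04) = 0.77 sabins.
Panel area = 18.645 / 0.77 = 24.2 m^2.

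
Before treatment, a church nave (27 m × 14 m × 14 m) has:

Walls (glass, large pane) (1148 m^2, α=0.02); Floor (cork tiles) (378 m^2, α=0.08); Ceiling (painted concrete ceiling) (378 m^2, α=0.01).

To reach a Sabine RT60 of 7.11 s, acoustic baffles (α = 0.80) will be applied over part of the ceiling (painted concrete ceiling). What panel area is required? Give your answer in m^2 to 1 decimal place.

79.6

Total absorption A₁ = 1148×0.02 + 378×0.08 + 378×0.01
  = 22.960 + 30.240 + 3.780 = 56.980 m^2 sabins.
V = 5292 m³. Target absorption A₂ = 0.161 × 5292 / 7.11 = 119.833 sabins.
Absorption to add: 119.833 − 56.980 = 62.853 sabins.
Net gain per m^2: Δα = 0.80 − 0.01 = 0.79.
Area = ΔA/Δα = 62.853/0.79 = 79.6 m^2.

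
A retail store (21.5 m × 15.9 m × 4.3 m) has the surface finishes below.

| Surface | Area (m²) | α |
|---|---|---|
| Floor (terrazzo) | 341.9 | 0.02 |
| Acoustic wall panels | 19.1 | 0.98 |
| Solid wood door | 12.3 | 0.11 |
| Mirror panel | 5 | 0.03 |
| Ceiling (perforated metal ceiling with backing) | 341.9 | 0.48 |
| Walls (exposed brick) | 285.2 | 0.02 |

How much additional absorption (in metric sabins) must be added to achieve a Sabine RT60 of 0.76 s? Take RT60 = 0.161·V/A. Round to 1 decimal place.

114.5 sabins

Summing Sᵢαᵢ: 6.838 + 18.718 + 1.353 + 0.150 + 164.112 + 5.704 → A₁ = 196.875 sabins.
For T = 0.76 s, need A₂ = 0.161·V/T = 0.161·1469.955/0.76 = 311.398 sabins.
Shortfall: 311.398 − 196.875 = 114.5 sabins.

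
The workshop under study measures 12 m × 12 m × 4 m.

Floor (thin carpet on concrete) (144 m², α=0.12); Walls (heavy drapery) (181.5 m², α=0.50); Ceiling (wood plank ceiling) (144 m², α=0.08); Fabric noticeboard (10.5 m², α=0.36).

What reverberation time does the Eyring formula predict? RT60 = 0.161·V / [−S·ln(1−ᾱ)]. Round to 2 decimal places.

0.65 s

Total surface area S = 144 + 181.5 + 144 + 10.5 = 480.0 m².
Absorption A = 144×0.12 + 181.5×0.50 + 144×0.08 + 10.5×0.36 = 123.330 sabins.
Mean coefficient ᾱ = A/S = 0.2569.
−S·ln(1−ᾱ) = −480.0 × ln(1 − 0.2569) = 142.524.
V = 12 × 12 × 4 = 576 m³.
T = 0.161·V/[−S·ln(1−ᾱ)] = 0.161·576/142.524 = 0.65 s.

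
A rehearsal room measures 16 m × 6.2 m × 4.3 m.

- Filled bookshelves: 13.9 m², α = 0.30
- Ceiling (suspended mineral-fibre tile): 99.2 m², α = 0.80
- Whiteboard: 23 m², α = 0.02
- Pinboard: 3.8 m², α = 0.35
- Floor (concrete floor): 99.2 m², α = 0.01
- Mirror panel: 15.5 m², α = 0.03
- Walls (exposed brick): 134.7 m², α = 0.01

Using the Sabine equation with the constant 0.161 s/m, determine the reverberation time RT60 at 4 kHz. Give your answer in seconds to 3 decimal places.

0.779 seconds

Equivalent absorption area: A = 13.9·0.30 + 99.2·0.80 + 23·0.02 + 3.8·0.35 + 99.2·0.01 + 15.5·0.03 + 134.7·0.01 = 88.124 m².
Room volume: 426.56 m³.
Sabine: RT60 = 0.161 × 426.56 / 88.124 = 0.779 s.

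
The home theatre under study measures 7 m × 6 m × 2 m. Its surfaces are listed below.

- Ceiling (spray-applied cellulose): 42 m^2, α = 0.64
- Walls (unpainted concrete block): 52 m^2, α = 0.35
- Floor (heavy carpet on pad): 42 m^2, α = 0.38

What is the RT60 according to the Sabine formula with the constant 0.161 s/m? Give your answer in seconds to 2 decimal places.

Equivalent absorption area: A = 42·0.64 + 52·0.35 + 42·0.38 = 61.040 m^2.
Room volume: 84 m³.
Sabine: RT60 = 0.161 × 84 / 61.040 = 0.22 s.

0.22 s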